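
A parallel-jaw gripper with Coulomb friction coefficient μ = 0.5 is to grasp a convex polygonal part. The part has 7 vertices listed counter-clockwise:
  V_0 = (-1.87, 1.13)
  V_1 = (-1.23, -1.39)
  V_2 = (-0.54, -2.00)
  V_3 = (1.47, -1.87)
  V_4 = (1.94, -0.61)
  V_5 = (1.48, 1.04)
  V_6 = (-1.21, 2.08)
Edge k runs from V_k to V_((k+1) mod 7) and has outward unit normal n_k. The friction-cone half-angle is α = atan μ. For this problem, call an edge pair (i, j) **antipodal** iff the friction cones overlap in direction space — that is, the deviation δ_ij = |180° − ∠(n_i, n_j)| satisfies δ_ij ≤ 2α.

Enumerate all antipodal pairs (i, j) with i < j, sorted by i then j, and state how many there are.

count = 8; pairs: (0,3), (0,4), (1,4), (1,5), (2,5), (2,6), (3,6), (4,6)

α = atan 0.5 = 26.57°;  2α = 53.13°
n_0 = (-0.9692, -0.2462)
n_1 = (-0.6623, -0.7492)
n_2 = (+0.0645, -0.9979)
n_3 = (+0.9369, -0.3495)
n_4 = (+0.9633, +0.2685)
n_5 = (+0.3606, +0.9327)
n_6 = (-0.8213, +0.5706)
  (0,1): δ = 145.73°  ·
  (0,2): δ = 100.55°  ·
  (0,3): δ = 34.71°  ✓
  (0,4): δ = 1.33°  ✓
  (0,5): δ = 54.61°  ·
  (0,6): δ = 130.96°  ·
  (1,2): δ = 134.82°  ·
  (1,3): δ = 68.98°  ·
  (1,4): δ = 32.94°  ✓
  (1,5): δ = 20.34°  ✓
  (1,6): δ = 96.69°  ·
  (2,3): δ = 114.16°  ·
  (2,4): δ = 78.12°  ·
  (2,5): δ = 24.84°  ✓
  (2,6): δ = 51.51°  ✓
  (3,4): δ = 143.97°  ·
  (3,5): δ = 90.68°  ·
  (3,6): δ = 14.33°  ✓
  (4,5): δ = 126.72°  ·
  (4,6): δ = 50.37°  ✓
  (5,6): δ = 103.65°  ·
antipodal pairs: 8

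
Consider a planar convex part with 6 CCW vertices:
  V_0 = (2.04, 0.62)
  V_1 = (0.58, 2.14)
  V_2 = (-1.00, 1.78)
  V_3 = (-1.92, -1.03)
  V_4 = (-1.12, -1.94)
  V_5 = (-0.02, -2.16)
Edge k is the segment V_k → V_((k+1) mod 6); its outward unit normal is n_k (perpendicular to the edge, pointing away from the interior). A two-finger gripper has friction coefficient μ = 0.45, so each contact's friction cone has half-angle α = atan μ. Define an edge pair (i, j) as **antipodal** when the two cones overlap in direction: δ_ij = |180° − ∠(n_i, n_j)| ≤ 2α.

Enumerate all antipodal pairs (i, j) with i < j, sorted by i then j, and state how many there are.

count = 5; pairs: (0,3), (0,4), (1,4), (1,5), (2,5)

α = atan 0.45 = 24.23°;  2α = 48.46°
n_0 = (+0.7212, +0.6927)
n_1 = (-0.2222, +0.9750)
n_2 = (-0.9504, +0.3112)
n_3 = (-0.7510, -0.6603)
n_4 = (-0.1961, -0.9806)
n_5 = (+0.8035, -0.5954)
  (0,1): δ = 121.01°  ·
  (0,2): δ = 61.98°  ·
  (0,3): δ = 2.53°  ✓
  (0,4): δ = 34.84°  ✓
  (0,5): δ = 99.61°  ·
  (1,2): δ = 120.96°  ·
  (1,3): δ = 61.52°  ·
  (1,4): δ = 24.15°  ✓
  (1,5): δ = 40.63°  ✓
  (2,3): δ = 120.55°  ·
  (2,4): δ = 83.18°  ·
  (2,5): δ = 18.41°  ✓
  (3,4): δ = 142.63°  ·
  (3,5): δ = 77.86°  ·
  (4,5): δ = 115.23°  ·
antipodal pairs: 5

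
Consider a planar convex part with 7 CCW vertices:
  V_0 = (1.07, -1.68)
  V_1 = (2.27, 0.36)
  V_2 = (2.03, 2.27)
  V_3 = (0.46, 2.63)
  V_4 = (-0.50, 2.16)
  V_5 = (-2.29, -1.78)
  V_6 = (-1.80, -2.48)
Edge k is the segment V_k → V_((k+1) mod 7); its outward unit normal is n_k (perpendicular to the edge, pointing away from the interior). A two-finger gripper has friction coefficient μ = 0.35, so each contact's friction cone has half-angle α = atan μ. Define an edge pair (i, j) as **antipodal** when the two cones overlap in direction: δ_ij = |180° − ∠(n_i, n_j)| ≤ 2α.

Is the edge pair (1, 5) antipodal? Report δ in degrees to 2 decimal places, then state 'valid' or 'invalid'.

δ = 27.83°, valid

α = atan 0.35 = 19.29°;  2α = 38.58°
edge 1: e_1 = (-0.24, +1.91);  n_1 = (+0.9922, +0.1247)
edge 5: e_5 = (+0.49, -0.70);  n_5 = (-0.8192, -0.5735)
∠(n_1, n_5) = 152.17°
δ = |180° − 152.17°| = 27.83°
27.83° ≤ 2α = 38.58°  →  valid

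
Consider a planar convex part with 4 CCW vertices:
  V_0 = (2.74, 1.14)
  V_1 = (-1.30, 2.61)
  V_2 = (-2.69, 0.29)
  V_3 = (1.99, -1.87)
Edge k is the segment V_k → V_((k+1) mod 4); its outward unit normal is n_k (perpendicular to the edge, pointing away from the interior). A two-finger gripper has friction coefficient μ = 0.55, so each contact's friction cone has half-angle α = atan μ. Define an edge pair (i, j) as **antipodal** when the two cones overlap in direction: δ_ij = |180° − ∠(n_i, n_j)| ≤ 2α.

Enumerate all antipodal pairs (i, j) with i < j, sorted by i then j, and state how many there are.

count = 2; pairs: (0,2), (1,3)

α = atan 0.55 = 28.81°;  2α = 57.62°
n_0 = (+0.3419, +0.9397)
n_1 = (-0.8578, +0.5140)
n_2 = (-0.4191, -0.9080)
n_3 = (+0.9703, -0.2418)
  (0,1): δ = 100.93°  ·
  (0,2): δ = 4.78°  ✓
  (0,3): δ = 96.00°  ·
  (1,2): δ = 83.85°  ·
  (1,3): δ = 16.94°  ✓
  (2,3): δ = 79.22°  ·
antipodal pairs: 2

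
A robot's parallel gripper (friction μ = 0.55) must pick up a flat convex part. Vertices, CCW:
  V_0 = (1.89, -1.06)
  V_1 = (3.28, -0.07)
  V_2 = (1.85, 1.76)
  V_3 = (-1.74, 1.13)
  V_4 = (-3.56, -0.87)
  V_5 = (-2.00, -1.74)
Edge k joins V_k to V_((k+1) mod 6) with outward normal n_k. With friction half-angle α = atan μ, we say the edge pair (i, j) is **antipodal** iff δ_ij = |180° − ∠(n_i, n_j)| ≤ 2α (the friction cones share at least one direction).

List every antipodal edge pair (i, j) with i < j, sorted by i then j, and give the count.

count = 6; pairs: (0,2), (0,3), (1,4), (2,4), (2,5), (3,5)

α = atan 0.55 = 28.81°;  2α = 57.62°
n_0 = (+0.5801, -0.8145)
n_1 = (+0.7880, +0.6157)
n_2 = (-0.1728, +0.9849)
n_3 = (-0.7396, +0.6730)
n_4 = (-0.4871, -0.8734)
n_5 = (+0.1722, -0.9851)
  (0,1): δ = 87.45°  ·
  (0,2): δ = 25.51°  ✓
  (0,3): δ = 12.24°  ✓
  (0,4): δ = 115.39°  ·
  (0,5): δ = 154.46°  ·
  (1,2): δ = 118.05°  ·
  (1,3): δ = 80.31°  ·
  (1,4): δ = 22.85°  ✓
  (1,5): δ = 61.91°  ·
  (2,3): δ = 142.26°  ·
  (2,4): δ = 39.10°  ✓
  (2,5): δ = 0.04°  ✓
  (3,4): δ = 76.85°  ·
  (3,5): δ = 37.78°  ✓
  (4,5): δ = 140.94°  ·
antipodal pairs: 6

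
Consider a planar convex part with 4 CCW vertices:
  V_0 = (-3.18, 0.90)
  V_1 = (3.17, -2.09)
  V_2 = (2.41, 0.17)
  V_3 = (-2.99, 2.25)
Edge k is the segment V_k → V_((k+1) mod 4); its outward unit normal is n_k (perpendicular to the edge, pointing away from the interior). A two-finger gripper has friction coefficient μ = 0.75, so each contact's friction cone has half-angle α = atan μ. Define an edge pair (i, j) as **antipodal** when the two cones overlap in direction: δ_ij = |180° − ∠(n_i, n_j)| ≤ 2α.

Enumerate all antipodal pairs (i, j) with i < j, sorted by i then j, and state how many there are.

count = 3; pairs: (0,1), (0,2), (1,3)

α = atan 0.75 = 36.87°;  2α = 73.74°
n_0 = (-0.4260, -0.9047)
n_1 = (+0.9478, +0.3187)
n_2 = (+0.3594, +0.9332)
n_3 = (-0.9902, +0.1394)
  (0,1): δ = 46.20°  ✓
  (0,2): δ = 4.15°  ✓
  (0,3): δ = 107.20°  ·
  (1,2): δ = 129.65°  ·
  (1,3): δ = 26.60°  ✓
  (2,3): δ = 76.95°  ·
antipodal pairs: 3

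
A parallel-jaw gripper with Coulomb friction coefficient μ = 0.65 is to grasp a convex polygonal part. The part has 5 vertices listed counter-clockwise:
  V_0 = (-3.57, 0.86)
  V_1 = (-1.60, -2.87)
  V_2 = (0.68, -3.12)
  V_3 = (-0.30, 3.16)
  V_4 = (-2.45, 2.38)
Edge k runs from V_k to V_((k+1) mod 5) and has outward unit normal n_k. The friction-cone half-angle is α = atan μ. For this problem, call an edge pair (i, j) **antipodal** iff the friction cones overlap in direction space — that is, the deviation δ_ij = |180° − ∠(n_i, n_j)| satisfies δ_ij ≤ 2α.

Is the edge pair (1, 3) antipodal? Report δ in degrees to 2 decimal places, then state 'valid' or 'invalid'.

δ = 26.20°, valid

α = atan 0.65 = 33.02°;  2α = 66.05°
edge 1: e_1 = (+2.28, -0.25);  n_1 = (-0.1090, -0.9940)
edge 3: e_3 = (-2.15, -0.78);  n_3 = (-0.3410, +0.9400)
∠(n_1, n_3) = 153.80°
δ = |180° − 153.80°| = 26.20°
26.20° ≤ 2α = 66.05°  →  valid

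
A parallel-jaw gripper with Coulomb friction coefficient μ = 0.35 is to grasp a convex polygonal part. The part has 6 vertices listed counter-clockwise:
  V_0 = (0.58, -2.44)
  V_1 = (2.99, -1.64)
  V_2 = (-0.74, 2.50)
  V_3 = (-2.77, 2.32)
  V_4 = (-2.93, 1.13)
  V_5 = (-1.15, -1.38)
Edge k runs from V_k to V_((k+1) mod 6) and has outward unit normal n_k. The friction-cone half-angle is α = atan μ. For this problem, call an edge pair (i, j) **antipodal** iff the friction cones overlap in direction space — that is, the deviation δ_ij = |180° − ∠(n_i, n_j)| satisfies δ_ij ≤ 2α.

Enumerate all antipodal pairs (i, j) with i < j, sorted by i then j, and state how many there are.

α = atan 0.35 = 19.29°;  2α = 38.58°
n_0 = (+0.3150, -0.9491)
n_1 = (+0.7429, +0.6694)
n_2 = (-0.0883, +0.9961)
n_3 = (-0.9911, +0.1333)
n_4 = (-0.8157, -0.5785)
n_5 = (-0.5224, -0.8527)
  (0,1): δ = 66.35°  ·
  (0,2): δ = 13.30°  ✓
  (0,3): δ = 63.98°  ·
  (0,4): δ = 106.98°  ·
  (0,5): δ = 130.14°  ·
  (1,2): δ = 126.95°  ·
  (1,3): δ = 49.68°  ·
  (1,4): δ = 6.67°  ✓
  (1,5): δ = 16.49°  ✓
  (2,3): δ = 102.72°  ·
  (2,4): δ = 59.72°  ·
  (2,5): δ = 36.56°  ✓
  (3,4): δ = 137.00°  ·
  (3,5): δ = 113.84°  ·
  (4,5): δ = 156.84°  ·
antipodal pairs: 4

count = 4; pairs: (0,2), (1,4), (1,5), (2,5)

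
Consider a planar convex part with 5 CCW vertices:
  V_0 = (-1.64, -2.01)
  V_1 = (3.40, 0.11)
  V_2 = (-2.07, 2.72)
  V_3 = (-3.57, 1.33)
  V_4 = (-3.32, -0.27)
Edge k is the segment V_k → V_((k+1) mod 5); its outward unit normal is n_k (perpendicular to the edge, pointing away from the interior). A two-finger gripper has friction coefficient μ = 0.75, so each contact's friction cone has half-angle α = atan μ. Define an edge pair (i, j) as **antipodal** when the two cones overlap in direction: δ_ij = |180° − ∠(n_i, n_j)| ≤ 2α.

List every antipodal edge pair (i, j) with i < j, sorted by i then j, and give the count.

α = atan 0.75 = 36.87°;  2α = 73.74°
n_0 = (+0.3877, -0.9218)
n_1 = (+0.4306, +0.9025)
n_2 = (-0.6797, +0.7335)
n_3 = (-0.9880, -0.1544)
n_4 = (-0.7194, -0.6946)
  (0,1): δ = 48.32°  ✓
  (0,2): δ = 20.01°  ✓
  (0,3): δ = 76.07°  ·
  (0,4): δ = 111.18°  ·
  (1,2): δ = 111.67°  ·
  (1,3): δ = 55.61°  ✓
  (1,4): δ = 20.50°  ✓
  (2,3): δ = 123.94°  ·
  (2,4): δ = 88.83°  ·
  (3,4): δ = 144.89°  ·
antipodal pairs: 4

count = 4; pairs: (0,1), (0,2), (1,3), (1,4)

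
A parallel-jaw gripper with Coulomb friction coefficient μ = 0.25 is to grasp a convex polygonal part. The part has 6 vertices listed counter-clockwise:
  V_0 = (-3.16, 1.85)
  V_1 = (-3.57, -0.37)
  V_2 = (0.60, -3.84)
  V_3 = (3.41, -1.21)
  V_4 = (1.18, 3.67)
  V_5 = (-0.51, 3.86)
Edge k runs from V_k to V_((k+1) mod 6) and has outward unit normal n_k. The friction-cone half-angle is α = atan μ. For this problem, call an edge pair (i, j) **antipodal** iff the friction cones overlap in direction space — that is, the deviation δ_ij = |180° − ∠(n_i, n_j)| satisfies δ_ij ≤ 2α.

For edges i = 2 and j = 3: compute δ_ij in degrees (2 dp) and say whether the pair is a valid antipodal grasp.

δ = 108.55°, invalid

α = atan 0.25 = 14.04°;  2α = 28.07°
edge 2: e_2 = (+2.81, +2.63);  n_2 = (+0.6833, -0.7301)
edge 3: e_3 = (-2.23, +4.88);  n_3 = (+0.9095, +0.4156)
∠(n_2, n_3) = 71.45°
δ = |180° − 71.45°| = 108.55°
108.55° > 2α = 28.07°  →  invalid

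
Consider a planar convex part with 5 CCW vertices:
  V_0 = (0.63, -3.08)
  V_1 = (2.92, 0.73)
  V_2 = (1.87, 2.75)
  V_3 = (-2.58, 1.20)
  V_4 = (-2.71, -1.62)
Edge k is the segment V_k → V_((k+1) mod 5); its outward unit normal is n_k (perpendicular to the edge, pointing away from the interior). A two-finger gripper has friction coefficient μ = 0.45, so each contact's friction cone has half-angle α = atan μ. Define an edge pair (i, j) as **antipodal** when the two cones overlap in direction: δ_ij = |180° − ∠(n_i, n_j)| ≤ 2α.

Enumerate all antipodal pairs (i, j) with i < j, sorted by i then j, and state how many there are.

α = atan 0.45 = 24.23°;  2α = 48.46°
n_0 = (+0.8571, -0.5152)
n_1 = (+0.8873, +0.4612)
n_2 = (-0.3289, +0.9444)
n_3 = (-0.9989, +0.0461)
n_4 = (-0.4005, -0.9163)
  (0,1): δ = 121.53°  ·
  (0,2): δ = 39.79°  ✓
  (0,3): δ = 28.37°  ✓
  (0,4): δ = 97.40°  ·
  (1,2): δ = 98.26°  ·
  (1,3): δ = 30.10°  ✓
  (1,4): δ = 38.92°  ✓
  (2,3): δ = 111.84°  ·
  (2,4): δ = 42.82°  ✓
  (3,4): δ = 110.97°  ·
antipodal pairs: 5

count = 5; pairs: (0,2), (0,3), (1,3), (1,4), (2,4)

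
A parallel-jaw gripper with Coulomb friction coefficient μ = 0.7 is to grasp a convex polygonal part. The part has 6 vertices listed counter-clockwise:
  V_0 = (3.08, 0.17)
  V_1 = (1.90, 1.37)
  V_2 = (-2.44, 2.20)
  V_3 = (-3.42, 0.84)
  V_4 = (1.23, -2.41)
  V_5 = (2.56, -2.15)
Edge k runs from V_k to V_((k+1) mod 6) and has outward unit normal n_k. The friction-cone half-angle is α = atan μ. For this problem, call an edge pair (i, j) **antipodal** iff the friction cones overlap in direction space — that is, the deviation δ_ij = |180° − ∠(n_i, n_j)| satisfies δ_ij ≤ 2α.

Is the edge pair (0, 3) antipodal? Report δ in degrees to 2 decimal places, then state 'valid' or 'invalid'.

α = atan 0.7 = 34.99°;  2α = 69.98°
edge 0: e_0 = (-1.18, +1.20);  n_0 = (+0.7130, +0.7011)
edge 3: e_3 = (+4.65, -3.25);  n_3 = (-0.5729, -0.8196)
∠(n_0, n_3) = 169.47°
δ = |180° − 169.47°| = 10.53°
10.53° ≤ 2α = 69.98°  →  valid

δ = 10.53°, valid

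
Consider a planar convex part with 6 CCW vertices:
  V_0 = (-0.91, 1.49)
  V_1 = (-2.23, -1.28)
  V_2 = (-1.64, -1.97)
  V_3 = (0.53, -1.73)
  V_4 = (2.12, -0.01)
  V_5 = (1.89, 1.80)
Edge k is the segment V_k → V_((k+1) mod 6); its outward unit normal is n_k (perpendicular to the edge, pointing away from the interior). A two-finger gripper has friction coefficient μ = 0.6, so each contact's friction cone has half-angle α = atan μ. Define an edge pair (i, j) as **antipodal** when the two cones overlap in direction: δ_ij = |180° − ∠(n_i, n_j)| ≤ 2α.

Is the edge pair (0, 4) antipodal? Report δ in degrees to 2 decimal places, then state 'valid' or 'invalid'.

α = atan 0.6 = 30.96°;  2α = 61.93°
edge 0: e_0 = (-1.32, -2.77);  n_0 = (-0.9027, +0.4302)
edge 4: e_4 = (-0.23, +1.81);  n_4 = (+0.9920, +0.1261)
∠(n_0, n_4) = 147.28°
δ = |180° − 147.28°| = 32.72°
32.72° ≤ 2α = 61.93°  →  valid

δ = 32.72°, valid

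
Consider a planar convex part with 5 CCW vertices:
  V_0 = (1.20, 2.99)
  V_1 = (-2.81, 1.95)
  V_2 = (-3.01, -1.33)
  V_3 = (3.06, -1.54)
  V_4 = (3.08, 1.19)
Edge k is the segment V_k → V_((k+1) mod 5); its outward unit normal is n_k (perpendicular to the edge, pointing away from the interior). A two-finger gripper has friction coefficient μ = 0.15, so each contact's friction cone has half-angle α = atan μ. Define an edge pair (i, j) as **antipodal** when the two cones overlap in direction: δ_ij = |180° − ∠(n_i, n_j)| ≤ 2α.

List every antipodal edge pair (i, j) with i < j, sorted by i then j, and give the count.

α = atan 0.15 = 8.53°;  2α = 17.06°
n_0 = (-0.2510, +0.9680)
n_1 = (-0.9981, +0.0609)
n_2 = (-0.0346, -0.9994)
n_3 = (+1.0000, -0.0073)
n_4 = (+0.6916, +0.7223)
  (0,1): δ = 108.03°  ·
  (0,2): δ = 16.52°  ✓
  (0,3): δ = 75.04°  ·
  (0,4): δ = 121.71°  ·
  (1,2): δ = 88.49°  ·
  (1,3): δ = 3.07°  ✓
  (1,4): δ = 49.73°  ·
  (2,3): δ = 88.44°  ·
  (2,4): δ = 41.77°  ·
  (3,4): δ = 133.33°  ·
antipodal pairs: 2

count = 2; pairs: (0,2), (1,3)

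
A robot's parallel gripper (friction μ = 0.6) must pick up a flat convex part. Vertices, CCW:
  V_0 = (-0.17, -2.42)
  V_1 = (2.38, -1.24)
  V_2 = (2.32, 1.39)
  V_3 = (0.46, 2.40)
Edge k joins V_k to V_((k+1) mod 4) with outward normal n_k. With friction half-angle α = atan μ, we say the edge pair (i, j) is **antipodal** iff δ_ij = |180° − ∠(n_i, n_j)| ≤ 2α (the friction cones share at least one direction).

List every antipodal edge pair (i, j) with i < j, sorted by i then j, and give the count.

α = atan 0.6 = 30.96°;  2α = 61.93°
n_0 = (+0.4200, -0.9075)
n_1 = (+0.9997, +0.0228)
n_2 = (+0.4772, +0.8788)
n_3 = (-0.9916, +0.1296)
  (0,1): δ = 113.53°  ·
  (0,2): δ = 53.33°  ✓
  (0,3): δ = 57.72°  ✓
  (1,2): δ = 119.81°  ·
  (1,3): δ = 8.75°  ✓
  (2,3): δ = 68.94°  ·
antipodal pairs: 3

count = 3; pairs: (0,2), (0,3), (1,3)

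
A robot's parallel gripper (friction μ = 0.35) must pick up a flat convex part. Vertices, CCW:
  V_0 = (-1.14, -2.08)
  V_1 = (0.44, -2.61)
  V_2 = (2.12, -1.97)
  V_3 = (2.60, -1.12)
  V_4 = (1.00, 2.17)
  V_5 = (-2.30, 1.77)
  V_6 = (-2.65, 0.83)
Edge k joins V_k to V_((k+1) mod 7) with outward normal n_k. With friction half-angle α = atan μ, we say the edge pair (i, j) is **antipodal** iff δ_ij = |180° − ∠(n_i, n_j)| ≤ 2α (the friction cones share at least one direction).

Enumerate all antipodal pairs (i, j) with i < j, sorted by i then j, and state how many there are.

count = 4; pairs: (0,4), (1,4), (2,5), (3,6)

α = atan 0.35 = 19.29°;  2α = 38.58°
n_0 = (-0.3180, -0.9481)
n_1 = (+0.3560, -0.9345)
n_2 = (+0.8708, -0.4917)
n_3 = (+0.8993, +0.4373)
n_4 = (-0.1203, +0.9927)
n_5 = (-0.9371, +0.3489)
n_6 = (-0.8876, -0.4606)
  (0,1): δ = 140.60°  ·
  (0,2): δ = 100.91°  ·
  (0,3): δ = 45.52°  ·
  (0,4): δ = 25.45°  ✓
  (0,5): δ = 88.12°  ·
  (0,6): δ = 135.97°  ·
  (1,2): δ = 140.31°  ·
  (1,3): δ = 84.92°  ·
  (1,4): δ = 13.94°  ✓
  (1,5): δ = 48.72°  ·
  (1,6): δ = 96.57°  ·
  (2,3): δ = 124.61°  ·
  (2,4): δ = 53.64°  ·
  (2,5): δ = 9.03°  ✓
  (2,6): δ = 56.88°  ·
  (3,4): δ = 109.02°  ·
  (3,5): δ = 46.36°  ·
  (3,6): δ = 1.49°  ✓
  (4,5): δ = 117.33°  ·
  (4,6): δ = 69.49°  ·
  (5,6): δ = 132.15°  ·
antipodal pairs: 4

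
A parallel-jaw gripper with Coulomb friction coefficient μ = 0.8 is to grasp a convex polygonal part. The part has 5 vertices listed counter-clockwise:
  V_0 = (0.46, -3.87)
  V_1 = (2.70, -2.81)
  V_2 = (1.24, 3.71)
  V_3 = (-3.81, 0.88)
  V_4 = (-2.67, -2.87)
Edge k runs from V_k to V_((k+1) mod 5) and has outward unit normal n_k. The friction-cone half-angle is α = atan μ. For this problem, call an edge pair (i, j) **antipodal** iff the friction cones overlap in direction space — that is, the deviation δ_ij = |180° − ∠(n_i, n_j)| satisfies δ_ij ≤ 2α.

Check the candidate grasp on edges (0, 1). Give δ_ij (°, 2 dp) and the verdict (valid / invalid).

δ = 102.70°, invalid

α = atan 0.8 = 38.66°;  2α = 77.32°
edge 0: e_0 = (+2.24, +1.06);  n_0 = (+0.4277, -0.9039)
edge 1: e_1 = (-1.46, +6.52);  n_1 = (+0.9758, +0.2185)
∠(n_0, n_1) = 77.30°
δ = |180° − 77.30°| = 102.70°
102.70° > 2α = 77.32°  →  invalid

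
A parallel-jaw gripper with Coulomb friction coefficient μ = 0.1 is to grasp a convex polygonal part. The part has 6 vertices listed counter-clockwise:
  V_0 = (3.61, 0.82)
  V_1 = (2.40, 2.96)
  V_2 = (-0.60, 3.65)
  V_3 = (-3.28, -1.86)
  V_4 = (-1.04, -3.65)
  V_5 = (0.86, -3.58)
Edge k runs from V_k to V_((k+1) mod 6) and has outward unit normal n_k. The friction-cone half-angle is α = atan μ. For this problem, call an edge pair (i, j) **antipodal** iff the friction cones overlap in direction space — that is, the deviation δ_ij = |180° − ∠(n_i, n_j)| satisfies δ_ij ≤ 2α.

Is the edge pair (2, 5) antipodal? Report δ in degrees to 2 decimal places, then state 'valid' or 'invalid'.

δ = 6.07°, valid

α = atan 0.1 = 5.71°;  2α = 11.42°
edge 2: e_2 = (-2.68, -5.51);  n_2 = (-0.8993, +0.4374)
edge 5: e_5 = (+2.75, +4.40);  n_5 = (+0.8480, -0.5300)
∠(n_2, n_5) = 173.93°
δ = |180° − 173.93°| = 6.07°
6.07° ≤ 2α = 11.42°  →  valid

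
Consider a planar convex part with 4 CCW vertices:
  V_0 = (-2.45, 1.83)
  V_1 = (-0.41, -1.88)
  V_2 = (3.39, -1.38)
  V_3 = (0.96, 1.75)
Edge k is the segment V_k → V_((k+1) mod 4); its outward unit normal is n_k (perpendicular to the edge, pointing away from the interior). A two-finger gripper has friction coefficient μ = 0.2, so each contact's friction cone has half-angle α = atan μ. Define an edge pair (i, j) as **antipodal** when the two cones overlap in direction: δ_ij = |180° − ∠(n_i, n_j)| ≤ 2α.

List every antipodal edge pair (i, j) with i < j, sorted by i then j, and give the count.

count = 2; pairs: (0,2), (1,3)

α = atan 0.2 = 11.31°;  2α = 22.62°
n_0 = (-0.8763, -0.4818)
n_1 = (+0.1305, -0.9915)
n_2 = (+0.7899, +0.6132)
n_3 = (+0.0235, +0.9997)
  (0,1): δ = 111.31°  ·
  (0,2): δ = 9.02°  ✓
  (0,3): δ = 59.85°  ·
  (1,2): δ = 59.67°  ·
  (1,3): δ = 8.84°  ✓
  (2,3): δ = 129.17°  ·
antipodal pairs: 2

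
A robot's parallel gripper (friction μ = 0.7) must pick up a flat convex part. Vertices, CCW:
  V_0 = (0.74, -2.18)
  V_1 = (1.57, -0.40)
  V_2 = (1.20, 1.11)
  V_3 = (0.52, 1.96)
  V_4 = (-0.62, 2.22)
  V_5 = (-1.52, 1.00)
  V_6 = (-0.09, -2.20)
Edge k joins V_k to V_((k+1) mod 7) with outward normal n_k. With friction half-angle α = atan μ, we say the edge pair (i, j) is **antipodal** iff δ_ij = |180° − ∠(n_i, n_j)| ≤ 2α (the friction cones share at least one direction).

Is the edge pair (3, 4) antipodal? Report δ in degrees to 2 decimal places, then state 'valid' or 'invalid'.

α = atan 0.7 = 34.99°;  2α = 69.98°
edge 3: e_3 = (-1.14, +0.26);  n_3 = (+0.2224, +0.9750)
edge 4: e_4 = (-0.90, -1.22);  n_4 = (-0.8047, +0.5936)
∠(n_3, n_4) = 66.43°
δ = |180° − 66.43°| = 113.57°
113.57° > 2α = 69.98°  →  invalid

δ = 113.57°, invalid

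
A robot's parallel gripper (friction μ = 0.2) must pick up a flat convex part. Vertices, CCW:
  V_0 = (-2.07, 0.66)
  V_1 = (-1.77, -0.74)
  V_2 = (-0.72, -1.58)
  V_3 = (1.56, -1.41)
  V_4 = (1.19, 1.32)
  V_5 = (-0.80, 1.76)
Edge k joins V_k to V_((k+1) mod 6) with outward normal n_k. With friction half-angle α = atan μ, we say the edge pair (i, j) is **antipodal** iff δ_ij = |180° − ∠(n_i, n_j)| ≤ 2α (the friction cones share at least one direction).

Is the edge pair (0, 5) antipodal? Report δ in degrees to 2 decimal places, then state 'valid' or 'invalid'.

α = atan 0.2 = 11.31°;  2α = 22.62°
edge 0: e_0 = (+0.30, -1.40);  n_0 = (-0.9778, -0.2095)
edge 5: e_5 = (-1.27, -1.10);  n_5 = (-0.6547, +0.7559)
∠(n_0, n_5) = 61.20°
δ = |180° − 61.20°| = 118.80°
118.80° > 2α = 22.62°  →  invalid

δ = 118.80°, invalid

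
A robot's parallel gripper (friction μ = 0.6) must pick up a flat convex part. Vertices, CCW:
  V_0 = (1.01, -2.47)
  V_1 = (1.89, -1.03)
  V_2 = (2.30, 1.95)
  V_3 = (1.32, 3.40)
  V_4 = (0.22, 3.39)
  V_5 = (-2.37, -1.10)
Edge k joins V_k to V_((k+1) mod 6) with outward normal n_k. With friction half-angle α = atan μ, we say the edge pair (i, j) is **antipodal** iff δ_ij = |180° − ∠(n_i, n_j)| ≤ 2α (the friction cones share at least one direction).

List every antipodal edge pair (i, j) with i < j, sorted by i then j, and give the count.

count = 5; pairs: (0,3), (0,4), (1,4), (2,5), (3,5)

α = atan 0.6 = 30.96°;  2α = 61.93°
n_0 = (+0.8533, -0.5215)
n_1 = (+0.9907, -0.1363)
n_2 = (+0.8285, +0.5600)
n_3 = (-0.0091, +1.0000)
n_4 = (-0.8662, +0.4997)
n_5 = (-0.3756, -0.9268)
  (0,1): δ = 156.40°  ·
  (0,2): δ = 114.52°  ·
  (0,3): δ = 58.05°  ✓
  (0,4): δ = 1.45°  ✓
  (0,5): δ = 99.37°  ·
  (1,2): δ = 138.11°  ·
  (1,3): δ = 81.65°  ·
  (1,4): δ = 22.14°  ✓
  (1,5): δ = 75.77°  ·
  (2,3): δ = 123.53°  ·
  (2,4): δ = 64.03°  ·
  (2,5): δ = 33.88°  ✓
  (3,4): δ = 120.50°  ·
  (3,5): δ = 22.58°  ✓
  (4,5): δ = 82.09°  ·
antipodal pairs: 5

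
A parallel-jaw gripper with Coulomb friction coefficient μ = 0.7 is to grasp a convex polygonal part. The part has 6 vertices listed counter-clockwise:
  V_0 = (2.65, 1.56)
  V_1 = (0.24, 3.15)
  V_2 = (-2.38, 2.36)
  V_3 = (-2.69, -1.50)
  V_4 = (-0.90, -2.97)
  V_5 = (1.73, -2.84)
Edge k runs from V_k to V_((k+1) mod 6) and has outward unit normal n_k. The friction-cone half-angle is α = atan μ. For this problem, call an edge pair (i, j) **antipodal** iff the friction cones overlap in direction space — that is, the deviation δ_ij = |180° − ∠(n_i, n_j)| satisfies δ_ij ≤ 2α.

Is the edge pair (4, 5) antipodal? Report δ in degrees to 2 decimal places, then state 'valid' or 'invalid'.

α = atan 0.7 = 34.99°;  2α = 69.98°
edge 4: e_4 = (+2.63, +0.13);  n_4 = (+0.0494, -0.9988)
edge 5: e_5 = (+0.92, +4.40);  n_5 = (+0.9788, -0.2047)
∠(n_4, n_5) = 75.36°
δ = |180° − 75.36°| = 104.64°
104.64° > 2α = 69.98°  →  invalid

δ = 104.64°, invalid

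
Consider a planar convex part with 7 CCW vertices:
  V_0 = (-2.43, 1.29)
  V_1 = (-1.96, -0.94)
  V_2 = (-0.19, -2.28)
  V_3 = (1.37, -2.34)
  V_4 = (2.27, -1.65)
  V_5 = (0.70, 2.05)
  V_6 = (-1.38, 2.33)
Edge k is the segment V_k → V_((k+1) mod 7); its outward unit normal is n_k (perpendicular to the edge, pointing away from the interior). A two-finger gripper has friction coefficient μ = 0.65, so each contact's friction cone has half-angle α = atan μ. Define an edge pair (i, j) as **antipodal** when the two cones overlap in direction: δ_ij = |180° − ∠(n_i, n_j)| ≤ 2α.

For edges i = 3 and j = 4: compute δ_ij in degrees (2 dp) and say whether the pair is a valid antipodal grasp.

δ = 104.48°, invalid

α = atan 0.65 = 33.02°;  2α = 66.05°
edge 3: e_3 = (+0.90, +0.69);  n_3 = (+0.6084, -0.7936)
edge 4: e_4 = (-1.57, +3.70);  n_4 = (+0.9206, +0.3906)
∠(n_3, n_4) = 75.52°
δ = |180° − 75.52°| = 104.48°
104.48° > 2α = 66.05°  →  invalid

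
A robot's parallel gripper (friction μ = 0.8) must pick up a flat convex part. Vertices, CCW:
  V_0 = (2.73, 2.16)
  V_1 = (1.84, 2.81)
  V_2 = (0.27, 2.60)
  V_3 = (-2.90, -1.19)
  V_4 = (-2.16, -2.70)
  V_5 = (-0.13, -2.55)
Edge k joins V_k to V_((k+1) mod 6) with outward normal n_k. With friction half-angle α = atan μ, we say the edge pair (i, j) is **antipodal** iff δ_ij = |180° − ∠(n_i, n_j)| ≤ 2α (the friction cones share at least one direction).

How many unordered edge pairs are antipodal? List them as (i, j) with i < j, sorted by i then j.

count = 8; pairs: (0,3), (0,4), (1,3), (1,4), (1,5), (2,4), (2,5), (3,5)

α = atan 0.8 = 38.66°;  2α = 77.32°
n_0 = (+0.5898, +0.8076)
n_1 = (-0.1326, +0.9912)
n_2 = (-0.7671, +0.6416)
n_3 = (-0.8980, -0.4401)
n_4 = (+0.0737, -0.9973)
n_5 = (+0.8548, -0.5190)
  (0,1): δ = 136.24°  ·
  (0,2): δ = 93.77°  ·
  (0,3): δ = 27.75°  ✓
  (0,4): δ = 40.37°  ✓
  (0,5): δ = 94.88°  ·
  (1,2): δ = 137.53°  ·
  (1,3): δ = 71.51°  ✓
  (1,4): δ = 3.39°  ✓
  (1,5): δ = 51.11°  ✓
  (2,3): δ = 113.98°  ·
  (2,4): δ = 45.86°  ✓
  (2,5): δ = 8.64°  ✓
  (3,4): δ = 111.88°  ·
  (3,5): δ = 57.37°  ✓
  (4,5): δ = 125.49°  ·
antipodal pairs: 8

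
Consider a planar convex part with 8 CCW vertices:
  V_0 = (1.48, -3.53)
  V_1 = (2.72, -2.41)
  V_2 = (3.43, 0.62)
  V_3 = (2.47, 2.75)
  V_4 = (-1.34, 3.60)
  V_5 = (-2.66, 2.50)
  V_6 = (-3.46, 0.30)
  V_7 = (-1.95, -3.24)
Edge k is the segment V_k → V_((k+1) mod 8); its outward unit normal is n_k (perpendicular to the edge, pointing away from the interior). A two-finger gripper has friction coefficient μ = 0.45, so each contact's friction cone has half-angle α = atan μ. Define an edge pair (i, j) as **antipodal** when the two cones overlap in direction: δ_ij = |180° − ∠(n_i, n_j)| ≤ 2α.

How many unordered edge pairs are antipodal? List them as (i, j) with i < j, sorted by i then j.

count = 9; pairs: (0,4), (0,5), (1,4), (1,5), (1,6), (2,5), (2,6), (3,7), (4,7)

α = atan 0.45 = 24.23°;  2α = 48.46°
n_0 = (+0.6703, -0.7421)
n_1 = (+0.9736, -0.2281)
n_2 = (+0.9117, +0.4109)
n_3 = (+0.2177, +0.9760)
n_4 = (-0.6402, +0.7682)
n_5 = (-0.9398, +0.3417)
n_6 = (-0.9198, -0.3924)
n_7 = (-0.0842, -0.9964)
  (0,1): δ = 145.28°  ·
  (0,2): δ = 107.83°  ·
  (0,3): δ = 54.67°  ·
  (0,4): δ = 2.28°  ✓
  (0,5): δ = 27.93°  ✓
  (0,6): δ = 71.01°  ·
  (0,7): δ = 133.08°  ·
  (1,2): δ = 142.55°  ·
  (1,3): δ = 89.39°  ·
  (1,4): δ = 37.01°  ✓
  (1,5): δ = 6.80°  ✓
  (1,6): δ = 36.29°  ✓
  (1,7): δ = 98.36°  ·
  (2,3): δ = 126.84°  ·
  (2,4): δ = 74.46°  ·
  (2,5): δ = 44.24°  ✓
  (2,6): δ = 1.16°  ✓
  (2,7): δ = 60.91°  ·
  (3,4): δ = 127.62°  ·
  (3,5): δ = 97.41°  ·
  (3,6): δ = 54.32°  ·
  (3,7): δ = 7.74°  ✓
  (4,5): δ = 149.79°  ·
  (4,6): δ = 106.70°  ·
  (4,7): δ = 44.64°  ✓
  (5,6): δ = 136.92°  ·
  (5,7): δ = 74.85°  ·
  (6,7): δ = 117.93°  ·
antipodal pairs: 9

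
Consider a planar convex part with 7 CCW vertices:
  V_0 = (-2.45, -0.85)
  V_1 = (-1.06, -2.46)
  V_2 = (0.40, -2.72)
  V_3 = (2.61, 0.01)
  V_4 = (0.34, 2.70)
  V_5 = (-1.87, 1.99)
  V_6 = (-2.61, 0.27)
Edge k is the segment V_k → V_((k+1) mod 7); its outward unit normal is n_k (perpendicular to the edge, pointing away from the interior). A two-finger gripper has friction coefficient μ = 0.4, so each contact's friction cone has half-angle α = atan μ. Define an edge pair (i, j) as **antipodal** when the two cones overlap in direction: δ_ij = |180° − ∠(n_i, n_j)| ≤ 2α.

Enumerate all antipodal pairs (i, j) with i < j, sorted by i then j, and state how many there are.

count = 6; pairs: (0,3), (1,3), (1,4), (2,4), (2,5), (3,6)

α = atan 0.4 = 21.80°;  2α = 43.60°
n_0 = (-0.7569, -0.6535)
n_1 = (-0.1753, -0.9845)
n_2 = (+0.7772, -0.6292)
n_3 = (+0.7642, +0.6449)
n_4 = (-0.3059, +0.9521)
n_5 = (-0.9186, +0.3952)
n_6 = (-0.9899, -0.1414)
  (0,1): δ = 140.90°  ·
  (0,2): δ = 79.80°  ·
  (0,3): δ = 0.65°  ✓
  (0,4): δ = 67.00°  ·
  (0,5): δ = 115.92°  ·
  (0,6): δ = 147.32°  ·
  (1,2): δ = 118.89°  ·
  (1,3): δ = 39.74°  ✓
  (1,4): δ = 27.91°  ✓
  (1,5): δ = 76.82°  ·
  (1,6): δ = 108.23°  ·
  (2,3): δ = 100.85°  ·
  (2,4): δ = 33.20°  ✓
  (2,5): δ = 15.71°  ✓
  (2,6): δ = 47.12°  ·
  (3,4): δ = 112.35°  ·
  (3,5): δ = 63.44°  ·
  (3,6): δ = 32.03°  ✓
  (4,5): δ = 131.09°  ·
  (4,6): δ = 99.68°  ·
  (5,6): δ = 148.59°  ·
antipodal pairs: 6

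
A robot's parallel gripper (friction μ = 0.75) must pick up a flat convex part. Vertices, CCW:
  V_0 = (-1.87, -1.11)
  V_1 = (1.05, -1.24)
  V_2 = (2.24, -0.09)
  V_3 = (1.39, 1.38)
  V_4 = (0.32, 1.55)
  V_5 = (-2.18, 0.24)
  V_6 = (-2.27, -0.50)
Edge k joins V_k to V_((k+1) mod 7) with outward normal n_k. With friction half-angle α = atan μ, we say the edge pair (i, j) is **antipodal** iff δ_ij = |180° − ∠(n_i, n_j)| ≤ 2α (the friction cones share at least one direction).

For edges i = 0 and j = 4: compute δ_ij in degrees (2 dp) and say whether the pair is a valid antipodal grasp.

δ = 30.20°, valid

α = atan 0.75 = 36.87°;  2α = 73.74°
edge 0: e_0 = (+2.92, -0.13);  n_0 = (-0.0445, -0.9990)
edge 4: e_4 = (-2.50, -1.31);  n_4 = (-0.4641, +0.8858)
∠(n_0, n_4) = 149.80°
δ = |180° − 149.80°| = 30.20°
30.20° ≤ 2α = 73.74°  →  valid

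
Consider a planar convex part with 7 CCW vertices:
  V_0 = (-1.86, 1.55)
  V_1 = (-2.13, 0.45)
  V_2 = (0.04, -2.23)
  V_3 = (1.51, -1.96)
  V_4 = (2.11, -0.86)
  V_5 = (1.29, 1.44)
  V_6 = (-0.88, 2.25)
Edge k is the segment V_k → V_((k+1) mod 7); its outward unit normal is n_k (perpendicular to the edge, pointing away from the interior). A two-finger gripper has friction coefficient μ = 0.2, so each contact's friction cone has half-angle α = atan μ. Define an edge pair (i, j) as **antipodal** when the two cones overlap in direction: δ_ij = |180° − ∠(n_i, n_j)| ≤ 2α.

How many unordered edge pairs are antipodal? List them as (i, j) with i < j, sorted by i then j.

count = 2; pairs: (0,3), (1,4)

α = atan 0.2 = 11.31°;  2α = 22.62°
n_0 = (-0.9712, +0.2384)
n_1 = (-0.7772, -0.6293)
n_2 = (+0.1807, -0.9835)
n_3 = (+0.8779, -0.4789)
n_4 = (+0.9419, +0.3358)
n_5 = (+0.3497, +0.9369)
n_6 = (-0.5812, +0.8137)
  (0,1): δ = 127.21°  ·
  (0,2): δ = 65.80°  ·
  (0,3): δ = 14.82°  ✓
  (0,4): δ = 33.41°  ·
  (0,5): δ = 83.32°  ·
  (0,6): δ = 139.33°  ·
  (1,2): δ = 118.59°  ·
  (1,3): δ = 67.61°  ·
  (1,4): δ = 19.37°  ✓
  (1,5): δ = 30.53°  ·
  (1,6): δ = 86.54°  ·
  (2,3): δ = 129.02°  ·
  (2,4): δ = 80.79°  ·
  (2,5): δ = 30.88°  ·
  (2,6): δ = 25.13°  ·
  (3,4): δ = 131.77°  ·
  (3,5): δ = 81.86°  ·
  (3,6): δ = 25.85°  ·
  (4,5): δ = 130.09°  ·
  (4,6): δ = 74.08°  ·
  (5,6): δ = 123.99°  ·
antipodal pairs: 2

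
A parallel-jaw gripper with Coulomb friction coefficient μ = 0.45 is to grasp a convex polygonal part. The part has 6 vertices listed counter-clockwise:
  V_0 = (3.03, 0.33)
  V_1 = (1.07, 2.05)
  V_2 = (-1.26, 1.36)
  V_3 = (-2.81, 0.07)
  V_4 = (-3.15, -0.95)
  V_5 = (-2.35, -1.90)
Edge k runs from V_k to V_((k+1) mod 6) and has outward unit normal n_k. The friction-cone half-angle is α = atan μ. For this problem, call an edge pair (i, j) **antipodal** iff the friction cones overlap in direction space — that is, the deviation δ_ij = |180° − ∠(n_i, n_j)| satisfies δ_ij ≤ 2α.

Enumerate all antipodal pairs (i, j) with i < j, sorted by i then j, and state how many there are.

α = atan 0.45 = 24.23°;  2α = 48.46°
n_0 = (+0.6596, +0.7516)
n_1 = (-0.2839, +0.9588)
n_2 = (-0.6397, +0.7686)
n_3 = (-0.9487, +0.3162)
n_4 = (-0.7649, -0.6441)
n_5 = (+0.3829, -0.9238)
  (0,1): δ = 122.24°  ·
  (0,2): δ = 98.96°  ·
  (0,3): δ = 67.17°  ·
  (0,4): δ = 8.63°  ✓
  (0,5): δ = 63.78°  ·
  (1,2): δ = 156.73°  ·
  (1,3): δ = 124.93°  ·
  (1,4): δ = 66.40°  ·
  (1,5): δ = 6.02°  ✓
  (2,3): δ = 148.20°  ·
  (2,4): δ = 89.67°  ·
  (2,5): δ = 17.26°  ✓
  (3,4): δ = 121.46°  ·
  (3,5): δ = 49.05°  ·
  (4,5): δ = 107.59°  ·
antipodal pairs: 3

count = 3; pairs: (0,4), (1,5), (2,5)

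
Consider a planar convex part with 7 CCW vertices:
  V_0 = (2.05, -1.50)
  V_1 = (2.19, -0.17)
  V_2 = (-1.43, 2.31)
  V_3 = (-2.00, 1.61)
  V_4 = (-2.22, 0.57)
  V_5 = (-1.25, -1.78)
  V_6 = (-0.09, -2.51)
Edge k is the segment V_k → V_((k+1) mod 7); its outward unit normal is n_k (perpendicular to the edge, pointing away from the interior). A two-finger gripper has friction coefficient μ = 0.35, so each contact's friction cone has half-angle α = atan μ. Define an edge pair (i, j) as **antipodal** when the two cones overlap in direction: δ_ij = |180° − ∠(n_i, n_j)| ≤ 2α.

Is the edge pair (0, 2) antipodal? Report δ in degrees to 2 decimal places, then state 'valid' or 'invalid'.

α = atan 0.35 = 19.29°;  2α = 38.58°
edge 0: e_0 = (+0.14, +1.33);  n_0 = (+0.9945, -0.1047)
edge 2: e_2 = (-0.57, -0.70);  n_2 = (-0.7754, +0.6314)
∠(n_0, n_2) = 146.85°
δ = |180° − 146.85°| = 33.15°
33.15° ≤ 2α = 38.58°  →  valid

δ = 33.15°, valid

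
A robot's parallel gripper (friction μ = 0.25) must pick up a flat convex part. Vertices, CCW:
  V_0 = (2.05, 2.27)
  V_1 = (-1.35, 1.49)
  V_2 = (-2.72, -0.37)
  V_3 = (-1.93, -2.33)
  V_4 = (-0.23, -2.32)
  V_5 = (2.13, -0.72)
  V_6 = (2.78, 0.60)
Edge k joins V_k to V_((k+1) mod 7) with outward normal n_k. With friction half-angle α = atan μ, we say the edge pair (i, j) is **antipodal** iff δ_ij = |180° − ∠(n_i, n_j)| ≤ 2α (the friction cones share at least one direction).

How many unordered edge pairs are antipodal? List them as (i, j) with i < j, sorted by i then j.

α = atan 0.25 = 14.04°;  2α = 28.07°
n_0 = (-0.2236, +0.9747)
n_1 = (-0.8052, +0.5931)
n_2 = (-0.9275, -0.3738)
n_3 = (+0.0059, -1.0000)
n_4 = (+0.5612, -0.8277)
n_5 = (+0.8971, -0.4418)
n_6 = (+0.9163, +0.4005)
  (0,1): δ = 139.29°  ·
  (0,2): δ = 80.97°  ·
  (0,3): δ = 12.58°  ✓
  (0,4): δ = 21.22°  ✓
  (0,5): δ = 50.86°  ·
  (0,6): δ = 100.69°  ·
  (1,2): δ = 121.67°  ·
  (1,3): δ = 53.29°  ·
  (1,4): δ = 19.49°  ✓
  (1,5): δ = 10.16°  ✓
  (1,6): δ = 59.99°  ·
  (2,3): δ = 111.62°  ·
  (2,4): δ = 77.82°  ·
  (2,5): δ = 48.17°  ·
  (2,6): δ = 1.66°  ✓
  (3,4): δ = 146.20°  ·
  (3,5): δ = 116.55°  ·
  (3,6): δ = 66.73°  ·
  (4,5): δ = 150.35°  ·
  (4,6): δ = 100.52°  ·
  (5,6): δ = 130.17°  ·
antipodal pairs: 5

count = 5; pairs: (0,3), (0,4), (1,4), (1,5), (2,6)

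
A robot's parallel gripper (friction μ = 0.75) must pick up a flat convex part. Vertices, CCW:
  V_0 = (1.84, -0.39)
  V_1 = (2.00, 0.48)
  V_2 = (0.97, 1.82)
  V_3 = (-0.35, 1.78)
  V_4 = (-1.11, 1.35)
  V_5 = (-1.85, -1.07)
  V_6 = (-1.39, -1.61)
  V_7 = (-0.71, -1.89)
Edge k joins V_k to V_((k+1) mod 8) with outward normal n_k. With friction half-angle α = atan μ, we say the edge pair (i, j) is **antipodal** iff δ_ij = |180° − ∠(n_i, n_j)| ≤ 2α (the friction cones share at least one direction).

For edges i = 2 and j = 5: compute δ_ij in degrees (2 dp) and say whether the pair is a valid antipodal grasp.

δ = 51.31°, valid

α = atan 0.75 = 36.87°;  2α = 73.74°
edge 2: e_2 = (-1.32, -0.04);  n_2 = (-0.0303, +0.9995)
edge 5: e_5 = (+0.46, -0.54);  n_5 = (-0.7612, -0.6485)
∠(n_2, n_5) = 128.69°
δ = |180° − 128.69°| = 51.31°
51.31° ≤ 2α = 73.74°  →  valid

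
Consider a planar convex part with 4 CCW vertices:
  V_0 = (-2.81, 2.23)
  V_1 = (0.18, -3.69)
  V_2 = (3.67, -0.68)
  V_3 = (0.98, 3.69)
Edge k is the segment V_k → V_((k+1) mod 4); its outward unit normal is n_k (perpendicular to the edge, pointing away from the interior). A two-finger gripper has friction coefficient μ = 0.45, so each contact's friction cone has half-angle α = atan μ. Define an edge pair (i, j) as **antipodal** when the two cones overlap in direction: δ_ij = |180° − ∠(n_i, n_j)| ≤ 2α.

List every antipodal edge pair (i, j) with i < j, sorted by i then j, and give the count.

count = 2; pairs: (0,2), (1,3)

α = atan 0.45 = 24.23°;  2α = 48.46°
n_0 = (-0.8926, -0.4508)
n_1 = (+0.6531, -0.7573)
n_2 = (+0.8516, +0.5242)
n_3 = (-0.3595, +0.9332)
  (0,1): δ = 76.02°  ·
  (0,2): δ = 4.82°  ✓
  (0,3): δ = 84.27°  ·
  (1,2): δ = 99.16°  ·
  (1,3): δ = 19.71°  ✓
  (2,3): δ = 100.55°  ·
antipodal pairs: 2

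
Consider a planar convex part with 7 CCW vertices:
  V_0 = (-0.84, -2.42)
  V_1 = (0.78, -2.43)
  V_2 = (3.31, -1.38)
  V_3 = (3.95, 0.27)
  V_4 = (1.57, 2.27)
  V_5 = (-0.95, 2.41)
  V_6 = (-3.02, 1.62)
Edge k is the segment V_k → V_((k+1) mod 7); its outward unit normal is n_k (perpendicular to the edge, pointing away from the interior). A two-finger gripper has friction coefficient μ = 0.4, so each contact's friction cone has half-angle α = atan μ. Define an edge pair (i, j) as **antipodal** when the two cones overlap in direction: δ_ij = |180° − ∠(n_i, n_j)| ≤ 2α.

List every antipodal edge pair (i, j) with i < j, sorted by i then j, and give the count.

α = atan 0.4 = 21.80°;  2α = 43.60°
n_0 = (-0.0062, -1.0000)
n_1 = (+0.3833, -0.9236)
n_2 = (+0.9323, -0.3616)
n_3 = (+0.6433, +0.7656)
n_4 = (+0.0555, +0.9985)
n_5 = (-0.3566, +0.9343)
n_6 = (-0.8801, -0.4749)
  (0,1): δ = 157.11°  ·
  (0,2): δ = 110.85°  ·
  (0,3): δ = 39.69°  ✓
  (0,4): δ = 2.83°  ✓
  (0,5): δ = 21.24°  ✓
  (0,6): δ = 118.71°  ·
  (1,2): δ = 133.74°  ·
  (1,3): δ = 62.58°  ·
  (1,4): δ = 25.72°  ✓
  (1,5): δ = 1.65°  ✓
  (1,6): δ = 95.81°  ·
  (2,3): δ = 108.84°  ·
  (2,4): δ = 71.98°  ·
  (2,5): δ = 47.91°  ·
  (2,6): δ = 49.55°  ·
  (3,4): δ = 143.14°  ·
  (3,5): δ = 119.07°  ·
  (3,6): δ = 21.61°  ✓
  (4,5): δ = 155.93°  ·
  (4,6): δ = 58.47°  ·
  (5,6): δ = 82.54°  ·
antipodal pairs: 6

count = 6; pairs: (0,3), (0,4), (0,5), (1,4), (1,5), (3,6)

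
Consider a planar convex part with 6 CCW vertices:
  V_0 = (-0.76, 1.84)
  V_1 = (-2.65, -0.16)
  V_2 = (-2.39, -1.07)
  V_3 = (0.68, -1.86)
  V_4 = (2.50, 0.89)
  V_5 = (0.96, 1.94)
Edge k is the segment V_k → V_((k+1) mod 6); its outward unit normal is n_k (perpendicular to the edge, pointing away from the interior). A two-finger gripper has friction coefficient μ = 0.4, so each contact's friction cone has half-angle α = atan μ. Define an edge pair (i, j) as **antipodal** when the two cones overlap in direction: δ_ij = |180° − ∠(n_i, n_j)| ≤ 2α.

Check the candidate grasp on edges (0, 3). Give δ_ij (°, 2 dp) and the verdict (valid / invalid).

δ = 9.88°, valid

α = atan 0.4 = 21.80°;  2α = 43.60°
edge 0: e_0 = (-1.89, -2.00);  n_0 = (-0.7268, +0.6868)
edge 3: e_3 = (+1.82, +2.75);  n_3 = (+0.8339, -0.5519)
∠(n_0, n_3) = 170.12°
δ = |180° − 170.12°| = 9.88°
9.88° ≤ 2α = 43.60°  →  valid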